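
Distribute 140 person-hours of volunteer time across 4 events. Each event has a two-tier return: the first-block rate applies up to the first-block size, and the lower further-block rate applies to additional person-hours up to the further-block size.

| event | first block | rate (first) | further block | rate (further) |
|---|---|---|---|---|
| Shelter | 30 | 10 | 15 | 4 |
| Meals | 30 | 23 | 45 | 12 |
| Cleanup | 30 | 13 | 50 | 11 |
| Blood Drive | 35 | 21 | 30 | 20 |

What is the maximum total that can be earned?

Order all 8 blocks by rate: Meals/tier1 23 > Blood Drive/tier1 21 > Blood Drive/tier2 20 > Cleanup/tier1 13 > Meals/tier2 12 > Cleanup/tier2 11 > Shelter/tier1 10 > Shelter/tier2 4.
Meals tier1 at 23: fill all 30 → 110 left.
Blood Drive/tier1 (21): +35 → 75 left.
Fill Blood Drive tier2 block (30 at 20) → 45 left.
Cleanup tier1 at 13: fill all 30 → 15 left.
Meals tier2 at 12: only 15 left, fill 15.
Total = 23×30 + 21×35 + 20×30 + 13×30 + 12×15 = 2595.

2595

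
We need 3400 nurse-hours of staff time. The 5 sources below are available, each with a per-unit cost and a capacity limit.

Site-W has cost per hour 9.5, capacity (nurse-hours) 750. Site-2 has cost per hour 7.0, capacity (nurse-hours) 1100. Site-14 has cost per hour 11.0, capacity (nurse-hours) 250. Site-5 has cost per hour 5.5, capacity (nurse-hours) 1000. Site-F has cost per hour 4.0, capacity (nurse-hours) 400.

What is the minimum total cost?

Use sources in increasing cost order.
Site-F at 4.0: take all 400 nurse-hours — 3000 still needed.
Site-5 (5.5): use full 1000 — 2000 nurse-hours to go.
Take 1100 from Site-2 at 7.0 — need 900 more.
Site-W (9.5): use full 750 — 150 nurse-hours to go.
Take 150 from Site-14 at 11.0 to finish.
Cost = 400×4.0 + 1000×5.5 + 1100×7.0 + 750×9.5 + 150×11.0 = 23575.

23575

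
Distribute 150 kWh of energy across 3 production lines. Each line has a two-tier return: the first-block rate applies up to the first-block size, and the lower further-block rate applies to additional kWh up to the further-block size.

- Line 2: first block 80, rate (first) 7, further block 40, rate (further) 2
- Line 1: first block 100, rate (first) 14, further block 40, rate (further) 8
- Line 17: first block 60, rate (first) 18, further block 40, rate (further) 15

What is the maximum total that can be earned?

2380

Rank every tier by rate: Line 17/tier1 18 > Line 17/tier2 15 > Line 1/tier1 14 > Line 1/tier2 8 > Line 2/tier1 7 > Line 2/tier2 2.
Fill Line 17 tier1 block (60 at 18) → 90 left.
Line 17/tier2 (15): +40 → 50 left.
50 remain; put them into Line 1 tier1 at 14.
Total = 18×60 + 15×40 + 14×50 = 2380.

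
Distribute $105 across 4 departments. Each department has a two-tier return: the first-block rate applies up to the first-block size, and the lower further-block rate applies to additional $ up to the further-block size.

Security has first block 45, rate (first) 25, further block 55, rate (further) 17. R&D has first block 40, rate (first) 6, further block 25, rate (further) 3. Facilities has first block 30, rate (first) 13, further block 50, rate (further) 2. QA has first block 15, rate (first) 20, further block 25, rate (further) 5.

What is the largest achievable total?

Order all 8 blocks by rate: Security/first 25 > QA/first 20 > Security/second 17 > Facilities/first 13 > R&D/first 6 > QA/second 5 > R&D/second 3 > Facilities/second 2.
Security first at 25: fill all 45 — 60 left.
QA/first (20): +15 — 45 left.
Security/second: +45 of 55 at 17; pool empty.
Total = 25×45 + 20×15 + 17×45 = 2190.

2190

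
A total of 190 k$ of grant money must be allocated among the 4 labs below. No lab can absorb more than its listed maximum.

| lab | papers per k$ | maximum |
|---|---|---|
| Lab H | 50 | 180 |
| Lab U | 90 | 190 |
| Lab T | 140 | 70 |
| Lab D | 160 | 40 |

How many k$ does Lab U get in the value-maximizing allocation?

80

Rank by papers per k$: Lab D 160 > Lab T 140 > Lab U 90 > Lab H 50.
Give Lab D 40 to hit its cap of 40 — 150 left.
Lab T: +70 to 70 (cap) — 80 left.
Only 80 left; Lab U takes them to reach 80.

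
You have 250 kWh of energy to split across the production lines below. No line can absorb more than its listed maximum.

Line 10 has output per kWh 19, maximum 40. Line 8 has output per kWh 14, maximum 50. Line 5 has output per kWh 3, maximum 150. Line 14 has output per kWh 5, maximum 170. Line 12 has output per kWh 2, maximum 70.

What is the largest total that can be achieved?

2260

Order the production lines by output per kWh: Line 10 19 > Line 8 14 > Line 14 5 > Line 5 3 > Line 12 2.
Line 10 takes 40 to reach its cap of 40 → 210 left.
Line 8: +50 to 50 (cap) → 160 left.
Line 14: +160 (room for 170) → 160. Pool exhausted.
Total = 19×40 + 14×50 + 5×160 = 2260.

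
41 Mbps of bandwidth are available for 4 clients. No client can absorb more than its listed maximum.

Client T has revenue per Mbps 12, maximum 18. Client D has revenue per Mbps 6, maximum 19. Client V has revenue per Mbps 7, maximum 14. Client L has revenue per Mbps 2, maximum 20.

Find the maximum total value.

Rank by revenue per Mbps: Client T 12 > Client V 7 > Client D 6 > Client L 2.
Give Client T 18 to hit its cap of 18 → 23 left.
Client V: +14 to 14 (cap) → 9 left.
Client D has room for 19 but only 9 remain, so it gets 9.
Total = 12×18 + 6×9 + 7×14 = 368.

368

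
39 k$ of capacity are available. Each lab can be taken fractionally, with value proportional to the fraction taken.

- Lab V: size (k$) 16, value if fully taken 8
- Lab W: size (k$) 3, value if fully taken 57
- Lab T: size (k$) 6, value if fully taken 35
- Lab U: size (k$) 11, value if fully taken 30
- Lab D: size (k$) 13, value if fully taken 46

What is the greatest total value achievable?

Sort by value density: Lab W 57/3≈19, Lab T 35/6≈5.83, Lab D 46/13≈3.54, Lab U 30/11≈2.73, Lab V 8/16≈0.5.
Take all of Lab W (3 k$, value 57) ; 36 k$ left.
Lab T: take in full, 6 k$ for value 35 ; 30 left.
Lab D: take in full, 13 k$ for value 46 ; 17 left.
Lab U: take in full, 11 k$ for value 30 ; 6 left.
Only 6 k$ remain; take 6/16 of Lab V for value 8×6/16 = 3.
Total value = 171.

171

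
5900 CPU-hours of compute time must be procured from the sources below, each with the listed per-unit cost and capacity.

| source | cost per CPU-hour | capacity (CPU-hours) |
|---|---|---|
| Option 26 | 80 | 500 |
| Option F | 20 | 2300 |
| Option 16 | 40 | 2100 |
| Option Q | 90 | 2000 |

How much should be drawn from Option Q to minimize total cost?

Cheapest first:
Option F at 20: take all 2300 CPU-hours — 3600 still needed.
Take 2100 from Option 16 at 40 — need 1500 more.
Option 26 (80): use full 500 — 1000 CPU-hours to go.
Option Q at 90: take 1000 of its 2000 — requirement met.

1000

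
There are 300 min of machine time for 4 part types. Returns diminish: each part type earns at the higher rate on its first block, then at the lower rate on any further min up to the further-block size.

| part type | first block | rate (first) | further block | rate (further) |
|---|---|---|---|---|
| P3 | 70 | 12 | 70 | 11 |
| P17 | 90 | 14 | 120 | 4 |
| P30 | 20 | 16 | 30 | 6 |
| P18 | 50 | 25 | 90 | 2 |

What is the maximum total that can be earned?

Treat each block as its own option and order by rate: P18/first 25 > P30/first 16 > P17/first 14 > P3/first 12 > P3/second 11 > P30/second 6 > P17/second 4 > P18/second 2.
P18/first (25): +50 ; 250 left.
Fill P30 first block (20 at 16) ; 230 left.
P17/first (14): +90 ; 140 left.
Fill P3 first block (70 at 12) ; 70 left.
P3/second (11): +70 ; 0 left.
Total = 25×50 + 16×20 + 14×90 + 12×70 + 11×70 = 4440.

4440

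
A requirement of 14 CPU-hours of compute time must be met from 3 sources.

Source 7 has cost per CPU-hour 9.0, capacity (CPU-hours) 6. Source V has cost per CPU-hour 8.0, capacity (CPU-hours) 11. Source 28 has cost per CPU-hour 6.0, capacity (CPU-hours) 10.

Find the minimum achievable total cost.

Cheapest first:
Source 28 at 6.0: take all 10 CPU-hours ; 4 still needed.
Source V at 8.0: take 4 of its 11 ; requirement met.
Source 7: unused.
Cost = 10×6.0 + 4×8.0 = 92.

92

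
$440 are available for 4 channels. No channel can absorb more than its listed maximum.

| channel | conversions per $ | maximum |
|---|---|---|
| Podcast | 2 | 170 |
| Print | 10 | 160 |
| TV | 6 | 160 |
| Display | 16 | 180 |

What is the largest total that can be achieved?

Rank by conversions per $: Display 16 > Print 10 > TV 6 > Podcast 2.
Give Display 180 to hit its cap of 180 — 260 left.
Give Print 160 to hit its cap of 160 — 100 left.
TV: +100 (room for 160) → 100. Pool exhausted.
Total = 10×160 + 6×100 + 16×180 = 5080.

5080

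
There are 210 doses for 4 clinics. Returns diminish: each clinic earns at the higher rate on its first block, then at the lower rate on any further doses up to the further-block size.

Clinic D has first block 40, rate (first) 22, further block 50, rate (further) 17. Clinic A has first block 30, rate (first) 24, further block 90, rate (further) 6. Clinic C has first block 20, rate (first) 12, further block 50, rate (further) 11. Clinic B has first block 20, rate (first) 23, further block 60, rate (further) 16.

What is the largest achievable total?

Order all 8 blocks by rate: Clinic A/T1 24 > Clinic B/T1 23 > Clinic D/T1 22 > Clinic D/T2 17 > Clinic B/T2 16 > Clinic C/T1 12 > Clinic C/T2 11 > Clinic A/T2 6.
Clinic A/T1 (24): +30 ; 180 left.
Clinic B/T1 (23): +20 ; 160 left.
Fill Clinic D T1 block (40 at 22) ; 120 left.
Clinic D T2 at 17: fill all 50 ; 70 left.
Clinic B T2 at 16: fill all 60 ; 10 left.
Clinic C T1 at 12: only 10 left, fill 10.
Total = 24×30 + 23×20 + 22×40 + 17×50 + 16×60 + 12×10 = 3990.

3990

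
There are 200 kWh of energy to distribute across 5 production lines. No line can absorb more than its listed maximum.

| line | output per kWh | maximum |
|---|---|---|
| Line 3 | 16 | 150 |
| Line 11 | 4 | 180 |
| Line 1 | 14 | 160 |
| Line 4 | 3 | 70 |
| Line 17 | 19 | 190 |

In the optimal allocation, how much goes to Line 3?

10

Highest output per kWh first: Line 17 19 > Line 3 16 > Line 1 14 > Line 11 4 > Line 4 3.
Line 17: +190 to 190 (cap) ; 10 left.
Line 3 has room for 150 but only 10 remain, so it gets 10.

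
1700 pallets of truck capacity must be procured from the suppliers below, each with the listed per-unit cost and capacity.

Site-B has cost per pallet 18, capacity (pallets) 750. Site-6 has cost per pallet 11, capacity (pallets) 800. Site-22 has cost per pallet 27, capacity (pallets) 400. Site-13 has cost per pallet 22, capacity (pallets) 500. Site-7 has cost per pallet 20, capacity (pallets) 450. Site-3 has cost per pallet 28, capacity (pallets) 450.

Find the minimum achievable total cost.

Fill from the cheapest supplier first.
Site-6 (11): use full 800 ; 900 pallets to go.
Take 750 from Site-B at 18 ; need 150 more.
Take 150 from Site-7 at 20 to finish.
Site-13, Site-22, Site-3: unused.
Cost = 800×11 + 750×18 + 150×20 = 25300.

25300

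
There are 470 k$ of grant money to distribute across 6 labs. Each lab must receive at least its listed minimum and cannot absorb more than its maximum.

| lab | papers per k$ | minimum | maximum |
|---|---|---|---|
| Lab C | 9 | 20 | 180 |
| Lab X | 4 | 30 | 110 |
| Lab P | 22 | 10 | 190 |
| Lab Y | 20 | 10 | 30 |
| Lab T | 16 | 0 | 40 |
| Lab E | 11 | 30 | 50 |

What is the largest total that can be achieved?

7260

Meeting every minimum uses 20+30+10+10+0+30 = 100 k$, leaving 370.
Highest papers per k$ first: Lab P 22 > Lab Y 20 > Lab T 16 > Lab E 11 > Lab C 9 > Lab X 4.
Give Lab P 180 more to hit its cap of 190 ; 190 left.
Lab Y: +20 to 30 (cap) ; 170 left.
Lab T: +40 to 40 (cap) ; 130 left.
Give Lab E 20 more to hit its cap of 50 ; 110 left.
Lab C: +110 (room for 160) → 130. Pool exhausted.
Total = 9×130 + 4×30 + 22×190 + 20×30 + 16×40 + 11×50 = 7260.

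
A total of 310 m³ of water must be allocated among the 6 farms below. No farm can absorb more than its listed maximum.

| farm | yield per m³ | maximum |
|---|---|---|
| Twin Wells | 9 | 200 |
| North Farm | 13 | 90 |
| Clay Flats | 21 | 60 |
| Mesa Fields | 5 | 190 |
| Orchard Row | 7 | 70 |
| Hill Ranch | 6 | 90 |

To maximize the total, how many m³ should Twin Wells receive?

160

Highest yield per m³ first: Clay Flats 21 > North Farm 13 > Twin Wells 9 > Orchard Row 7 > Hill Ranch 6 > Mesa Fields 5.
Clay Flats: +60 to 60 (cap) — 250 left.
North Farm: +90 to 90 (cap) — 160 left.
Only 160 left; Twin Wells takes them to reach 160.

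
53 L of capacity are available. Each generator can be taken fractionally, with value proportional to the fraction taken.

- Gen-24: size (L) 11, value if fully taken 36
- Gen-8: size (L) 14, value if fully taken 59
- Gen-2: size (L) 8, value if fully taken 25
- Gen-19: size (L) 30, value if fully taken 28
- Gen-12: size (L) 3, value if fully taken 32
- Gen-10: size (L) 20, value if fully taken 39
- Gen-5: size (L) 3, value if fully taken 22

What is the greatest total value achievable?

201.3

Sort by value density: Gen-12 32/3≈10.7, Gen-5 22/3≈7.33, Gen-8 59/14≈4.21, Gen-24 36/11≈3.27, Gen-2 25/8≈3.12, Gen-10 39/20≈1.95, Gen-19 28/30≈0.933.
Take all of Gen-12 (3 L, value 32) — 50 L left.
Gen-5: take in full, 3 L for value 22 — 47 left.
All 14 L of Gen-8 fit (value 59) — 33 remain.
Take all of Gen-24 (11 L, value 36) — 22 L left.
Gen-2: take in full, 8 L for value 25 — 14 left.
Only 14 L remain; take 14/20 of Gen-10 for value 39×14/20 = 27.3.
Total value = 201.3.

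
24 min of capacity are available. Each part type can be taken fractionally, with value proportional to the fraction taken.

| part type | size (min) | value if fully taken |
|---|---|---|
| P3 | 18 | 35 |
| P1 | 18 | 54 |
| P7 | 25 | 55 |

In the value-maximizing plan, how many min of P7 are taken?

6

Rank by value-to-size ratio: P1 54/18≈3, P7 55/25≈2.2, P3 35/18≈1.94.
Take all of P1 (18 min, value 54) ; 6 min left.
6 min left: a 6/25 share of P7 gives 55×6/25 = 13.2.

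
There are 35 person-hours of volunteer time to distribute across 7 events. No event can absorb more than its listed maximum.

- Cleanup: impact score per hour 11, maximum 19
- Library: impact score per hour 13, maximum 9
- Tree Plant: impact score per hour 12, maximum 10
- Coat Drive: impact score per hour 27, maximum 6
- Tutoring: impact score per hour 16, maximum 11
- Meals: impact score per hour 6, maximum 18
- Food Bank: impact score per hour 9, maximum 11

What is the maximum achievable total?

Rank by impact score per hour: Coat Drive 27 > Tutoring 16 > Library 13 > Tree Plant 12 > Cleanup 11 > Food Bank 9 > Meals 6.
Give Coat Drive 6 to hit its cap of 6 → 29 left.
Tutoring takes 11 to reach its cap of 11 → 18 left.
Library: +9 to 9 (cap) → 9 left.
Tree Plant has room for 10 but only 9 remain, so it gets 9.
Total = 13×9 + 12×9 + 27×6 + 16×11 = 563.

563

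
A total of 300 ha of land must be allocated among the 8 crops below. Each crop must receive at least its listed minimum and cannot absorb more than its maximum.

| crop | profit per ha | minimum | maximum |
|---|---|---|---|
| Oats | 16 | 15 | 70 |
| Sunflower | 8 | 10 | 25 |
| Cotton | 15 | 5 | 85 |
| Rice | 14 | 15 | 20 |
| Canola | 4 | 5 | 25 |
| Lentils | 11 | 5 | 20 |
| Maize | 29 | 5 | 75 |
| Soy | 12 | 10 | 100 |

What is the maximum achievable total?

Meeting every minimum uses 15+10+5+15+5+5+5+10 = 70 ha, leaving 230.
Highest profit per ha first: Maize 29 > Oats 16 > Cotton 15 > Rice 14 > Soy 12 > Lentils 11 > Sunflower 8 > Canola 4.
Give Maize 70 more to hit its cap of 75 ; 160 left.
Oats: +55 to 70 (cap) ; 105 left.
Cotton takes 80 more to reach its cap of 85 ; 25 left.
Rice: +5 to 20 (cap) ; 20 left.
Only 20 left; Soy takes them to reach 30.
Total = 16×70 + 8×10 + 15×85 + 14×20 + 4×5 + 11×5 + 29×75 + 12×30 = 5365.

5365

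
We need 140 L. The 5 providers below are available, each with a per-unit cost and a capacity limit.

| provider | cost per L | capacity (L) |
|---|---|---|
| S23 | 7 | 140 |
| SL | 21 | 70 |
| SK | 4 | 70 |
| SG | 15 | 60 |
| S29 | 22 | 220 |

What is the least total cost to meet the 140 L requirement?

Cheapest first:
SK (4): use full 70 — 70 L to go.
S23 at 7: take 70 of its 140 — requirement met.
SG, SL, S29: unused.
Cost = 70×4 + 70×7 = 770.

770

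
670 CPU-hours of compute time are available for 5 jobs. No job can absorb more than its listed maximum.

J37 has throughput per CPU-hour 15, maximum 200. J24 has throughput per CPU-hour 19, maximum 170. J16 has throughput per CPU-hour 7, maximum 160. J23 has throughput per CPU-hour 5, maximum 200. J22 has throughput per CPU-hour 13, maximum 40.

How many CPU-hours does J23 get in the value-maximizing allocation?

100

Order the jobs by throughput per CPU-hour: J24 19 > J37 15 > J22 13 > J16 7 > J23 5.
J24 takes 170 to reach its cap of 170 → 500 left.
J37: +200 to 200 (cap) → 300 left.
J22: +40 to 40 (cap) → 260 left.
J16: +160 to 160 (cap) → 100 left.
Only 100 left; J23 takes them to reach 100.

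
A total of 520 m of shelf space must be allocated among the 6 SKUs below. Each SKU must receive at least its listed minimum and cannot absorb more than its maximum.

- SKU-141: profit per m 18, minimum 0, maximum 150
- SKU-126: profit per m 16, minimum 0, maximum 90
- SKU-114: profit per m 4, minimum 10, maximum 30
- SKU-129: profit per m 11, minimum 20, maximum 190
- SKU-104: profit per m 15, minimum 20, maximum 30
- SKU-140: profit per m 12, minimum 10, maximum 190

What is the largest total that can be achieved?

Meeting every minimum uses 0+0+10+20+20+10 = 60 m, leaving 460.
Rank by profit per m: SKU-141 18 > SKU-126 16 > SKU-104 15 > SKU-140 12 > SKU-129 11 > SKU-114 4.
Give SKU-141 150 more to hit its cap of 150 ; 310 left.
SKU-126 takes 90 more to reach its cap of 90 ; 220 left.
Give SKU-104 10 more to hit its cap of 30 ; 210 left.
SKU-140: +180 to 190 (cap) ; 30 left.
SKU-129: +30 (room for 170) → 50. Pool exhausted.
Total = 18×150 + 16×90 + 4×10 + 11×50 + 15×30 + 12×190 = 7460.

7460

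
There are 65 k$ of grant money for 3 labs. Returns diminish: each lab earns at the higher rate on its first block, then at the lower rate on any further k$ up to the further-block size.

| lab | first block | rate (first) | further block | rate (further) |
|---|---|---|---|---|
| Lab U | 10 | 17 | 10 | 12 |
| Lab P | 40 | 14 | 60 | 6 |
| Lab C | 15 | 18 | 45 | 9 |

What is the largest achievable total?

Rank every tier by rate: Lab C/T1 18 > Lab U/T1 17 > Lab P/T1 14 > Lab U/T2 12 > Lab C/T2 9 > Lab P/T2 6.
Fill Lab C T1 block (15 at 18) → 50 left.
Lab U T1 at 17: fill all 10 → 40 left.
Lab P T1 at 14: fill all 40 → 0 left.
Total = 18×15 + 17×10 + 14×40 = 1000.

1000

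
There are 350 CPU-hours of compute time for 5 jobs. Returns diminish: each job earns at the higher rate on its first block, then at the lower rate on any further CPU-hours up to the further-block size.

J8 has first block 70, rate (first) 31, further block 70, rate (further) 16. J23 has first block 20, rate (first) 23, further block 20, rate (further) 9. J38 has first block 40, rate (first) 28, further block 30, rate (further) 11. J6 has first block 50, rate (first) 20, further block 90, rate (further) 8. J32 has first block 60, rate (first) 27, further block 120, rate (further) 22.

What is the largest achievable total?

8810

Order all 10 blocks by rate: J8/first 31 > J38/first 28 > J32/first 27 > J23/first 23 > J32/second 22 > J6/first 20 > J8/second 16 > J38/second 11 > J23/second 9 > J6/second 8.
J8/first (31): +70 — 280 left.
Fill J38 first block (40 at 28) — 240 left.
J32 first at 27: fill all 60 — 180 left.
J23 first at 23: fill all 20 — 160 left.
J32 second at 22: fill all 120 — 40 left.
J6 first at 20: only 40 left, fill 40.
Total = 31×70 + 28×40 + 27×60 + 23×20 + 22×120 + 20×40 = 8810.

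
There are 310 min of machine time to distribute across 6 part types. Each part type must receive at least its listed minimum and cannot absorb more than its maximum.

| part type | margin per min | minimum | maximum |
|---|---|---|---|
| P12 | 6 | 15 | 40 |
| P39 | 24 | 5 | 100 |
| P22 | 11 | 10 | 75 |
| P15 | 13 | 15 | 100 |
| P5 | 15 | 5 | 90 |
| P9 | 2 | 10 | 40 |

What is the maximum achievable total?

5075

Meeting every minimum uses 15+5+10+15+5+10 = 60 min, leaving 250.
Rank by margin per min: P39 24 > P5 15 > P15 13 > P22 11 > P12 6 > P9 2.
P39 takes 95 more to reach its cap of 100 — 155 left.
Give P5 85 more to hit its cap of 90 — 70 left.
Only 70 left; P15 takes them to reach 85.
Total = 6×15 + 24×100 + 11×10 + 13×85 + 15×90 + 2×10 = 5075.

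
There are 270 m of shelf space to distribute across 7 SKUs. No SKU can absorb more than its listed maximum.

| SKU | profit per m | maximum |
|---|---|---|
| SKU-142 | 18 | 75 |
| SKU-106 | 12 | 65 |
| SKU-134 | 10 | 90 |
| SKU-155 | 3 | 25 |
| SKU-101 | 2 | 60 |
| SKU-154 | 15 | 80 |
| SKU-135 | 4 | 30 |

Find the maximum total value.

3830

Highest profit per m first: SKU-142 18 > SKU-154 15 > SKU-106 12 > SKU-134 10 > SKU-135 4 > SKU-155 3 > SKU-101 2.
SKU-142 takes 75 to reach its cap of 75 → 195 left.
SKU-154 takes 80 to reach its cap of 80 → 115 left.
SKU-106: +65 to 65 (cap) → 50 left.
Only 50 left; SKU-134 takes them to reach 50.
Total = 18×75 + 12×65 + 10×50 + 15×80 = 3830.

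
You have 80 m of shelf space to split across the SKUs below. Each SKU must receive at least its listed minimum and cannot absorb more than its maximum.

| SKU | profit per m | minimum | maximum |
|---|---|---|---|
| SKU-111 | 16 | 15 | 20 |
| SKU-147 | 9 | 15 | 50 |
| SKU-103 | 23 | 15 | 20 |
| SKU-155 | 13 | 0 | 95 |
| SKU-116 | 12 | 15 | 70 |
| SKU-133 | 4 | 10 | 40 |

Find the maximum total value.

Meeting every minimum uses 15+15+15+0+15+10 = 70 m, leaving 10.
Highest profit per m first: SKU-103 23 > SKU-111 16 > SKU-155 13 > SKU-116 12 > SKU-147 9 > SKU-133 4.
SKU-103 takes 5 more to reach its cap of 20 ; 5 left.
Give SKU-111 5 more to hit its cap of 20 ; 0 left.
Total = 16×20 + 9×15 + 23×20 + 12×15 + 4×10 = 1135.

1135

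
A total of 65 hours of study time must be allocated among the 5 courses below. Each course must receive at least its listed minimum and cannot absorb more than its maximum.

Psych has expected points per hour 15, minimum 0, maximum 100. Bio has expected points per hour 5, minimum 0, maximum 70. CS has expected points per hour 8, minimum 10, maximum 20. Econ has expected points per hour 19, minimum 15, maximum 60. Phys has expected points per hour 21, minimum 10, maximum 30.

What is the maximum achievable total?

Meeting every minimum uses 0+0+10+15+10 = 35 hours, leaving 30.
Rank by expected points per hour: Phys 21 > Econ 19 > Psych 15 > CS 8 > Bio 5.
Phys takes 20 more to reach its cap of 30 — 10 left.
Econ has room for 45 more but only 10 remain, so it gets 25.
Total = 8×10 + 19×25 + 21×30 = 1185.

1185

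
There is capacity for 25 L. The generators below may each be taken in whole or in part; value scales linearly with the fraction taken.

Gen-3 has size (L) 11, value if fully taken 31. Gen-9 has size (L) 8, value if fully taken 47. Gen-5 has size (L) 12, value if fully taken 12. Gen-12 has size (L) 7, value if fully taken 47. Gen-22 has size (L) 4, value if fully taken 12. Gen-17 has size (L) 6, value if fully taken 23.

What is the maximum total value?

129

Best value per unit of size first: Gen-12 47/7≈6.71, Gen-9 47/8≈5.88, Gen-17 23/6≈3.83, Gen-22 12/4≈3, Gen-3 31/11≈2.82, Gen-5 12/12≈1.
All 7 L of Gen-12 fit (value 47) ; 18 remain.
Gen-9: take in full, 8 L for value 47 ; 10 left.
Gen-17: take in full, 6 L for value 23 ; 4 left.
Take all of Gen-22 (4 L, value 12) ; 0 L left.
Total value = 129.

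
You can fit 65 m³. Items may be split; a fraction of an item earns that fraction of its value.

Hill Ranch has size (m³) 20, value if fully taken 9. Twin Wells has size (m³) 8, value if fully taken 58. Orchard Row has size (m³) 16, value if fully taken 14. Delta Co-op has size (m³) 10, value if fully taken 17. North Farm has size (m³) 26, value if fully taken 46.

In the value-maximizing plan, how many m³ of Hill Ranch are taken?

Sort by value density: Twin Wells 58/8≈7.25, North Farm 46/26≈1.77, Delta Co-op 17/10≈1.7, Orchard Row 14/16≈0.875, Hill Ranch 9/20≈0.45.
All 8 m³ of Twin Wells fit (value 58) — 57 remain.
Take all of North Farm (26 m³, value 46) — 31 m³ left.
Delta Co-op: take in full, 10 m³ for value 17 — 21 left.
All 16 m³ of Orchard Row fit (value 14) — 5 remain.
5 m³ left: a 5/20 share of Hill Ranch gives 9×5/20 = 2.25.

5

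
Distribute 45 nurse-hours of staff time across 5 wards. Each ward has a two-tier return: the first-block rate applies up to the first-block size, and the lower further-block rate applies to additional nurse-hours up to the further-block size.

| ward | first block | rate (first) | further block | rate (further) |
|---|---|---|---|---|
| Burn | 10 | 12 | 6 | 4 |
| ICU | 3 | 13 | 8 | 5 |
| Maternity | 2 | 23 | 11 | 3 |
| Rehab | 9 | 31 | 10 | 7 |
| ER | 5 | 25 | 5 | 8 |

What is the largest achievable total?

724

Rank every tier by rate: Rehab/tier1 31 > ER/tier1 25 > Maternity/tier1 23 > ICU/tier1 13 > Burn/tier1 12 > ER/tier2 8 > Rehab/tier2 7 > ICU/tier2 5 > Burn/tier2 4 > Maternity/tier2 3.
Rehab tier1 at 31: fill all 9 → 36 left.
ER tier1 at 25: fill all 5 → 31 left.
Fill Maternity tier1 block (2 at 23) → 29 left.
Fill ICU tier1 block (3 at 13) → 26 left.
Fill Burn tier1 block (10 at 12) → 16 left.
Fill ER tier2 block (5 at 8) → 11 left.
Rehab/tier2 (7): +10 → 1 left.
ICU/tier2: +1 of 8 at 5; pool empty.
Total = 31×9 + 25×5 + 23×2 + 13×3 + 12×10 + 8×5 + 7×10 + 5×1 = 724.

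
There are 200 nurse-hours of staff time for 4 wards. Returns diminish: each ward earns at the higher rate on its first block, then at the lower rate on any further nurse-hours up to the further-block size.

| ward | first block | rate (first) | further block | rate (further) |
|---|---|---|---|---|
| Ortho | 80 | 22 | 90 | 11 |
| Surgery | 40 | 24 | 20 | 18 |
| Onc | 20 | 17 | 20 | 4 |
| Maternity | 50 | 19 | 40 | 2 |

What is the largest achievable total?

Order all 8 blocks by rate: Surgery/T1 24 > Ortho/T1 22 > Maternity/T1 19 > Surgery/T2 18 > Onc/T1 17 > Ortho/T2 11 > Onc/T2 4 > Maternity/T2 2.
Surgery/T1 (24): +40 — 160 left.
Fill Ortho T1 block (80 at 22) — 80 left.
Maternity T1 at 19: fill all 50 — 30 left.
Surgery T2 at 18: fill all 20 — 10 left.
10 remain; put them into Onc T1 at 17.
Total = 24×40 + 22×80 + 19×50 + 18×20 + 17×10 = 4200.

4200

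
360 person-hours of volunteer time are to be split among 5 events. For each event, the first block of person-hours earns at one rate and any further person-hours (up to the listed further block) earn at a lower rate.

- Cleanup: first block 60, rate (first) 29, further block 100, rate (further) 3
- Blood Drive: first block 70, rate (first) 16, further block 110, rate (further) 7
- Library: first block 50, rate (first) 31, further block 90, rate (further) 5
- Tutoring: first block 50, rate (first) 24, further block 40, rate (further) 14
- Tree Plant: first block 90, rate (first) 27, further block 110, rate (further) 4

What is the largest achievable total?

Treat each block as its own option and order by rate: Library/tier1 31 > Cleanup/tier1 29 > Tree Plant/tier1 27 > Tutoring/tier1 24 > Blood Drive/tier1 16 > Tutoring/tier2 14 > Blood Drive/tier2 7 > Library/tier2 5 > Tree Plant/tier2 4 > Cleanup/tier2 3.
Library/tier1 (31): +50 — 310 left.
Cleanup/tier1 (29): +60 — 250 left.
Tree Plant/tier1 (27): +90 — 160 left.
Tutoring tier1 at 24: fill all 50 — 110 left.
Blood Drive/tier1 (16): +70 — 40 left.
Fill Tutoring tier2 block (40 at 14) — 0 left.
Total = 31×50 + 29×60 + 27×90 + 24×50 + 16×70 + 14×40 = 8600.

8600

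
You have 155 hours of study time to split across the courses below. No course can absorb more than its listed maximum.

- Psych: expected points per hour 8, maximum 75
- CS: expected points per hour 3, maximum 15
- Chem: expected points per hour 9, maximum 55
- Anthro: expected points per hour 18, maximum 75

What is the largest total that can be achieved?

Rank by expected points per hour: Anthro 18 > Chem 9 > Psych 8 > CS 3.
Anthro: +75 to 75 (cap) ; 80 left.
Give Chem 55 to hit its cap of 55 ; 25 left.
Psych has room for 75 but only 25 remain, so it gets 25.
Total = 8×25 + 9×55 + 18×75 = 2045.

2045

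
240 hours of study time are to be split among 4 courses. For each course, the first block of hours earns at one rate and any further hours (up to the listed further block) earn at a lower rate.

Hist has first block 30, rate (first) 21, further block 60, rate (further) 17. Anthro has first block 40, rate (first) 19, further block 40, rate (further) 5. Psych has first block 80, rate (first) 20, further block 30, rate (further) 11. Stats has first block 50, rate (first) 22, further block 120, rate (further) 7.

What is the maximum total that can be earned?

Rank every tier by rate: Stats/first 22 > Hist/first 21 > Psych/first 20 > Anthro/first 19 > Hist/second 17 > Psych/second 11 > Stats/second 7 > Anthro/second 5.
Stats first at 22: fill all 50 → 190 left.
Fill Hist first block (30 at 21) → 160 left.
Fill Psych first block (80 at 20) → 80 left.
Anthro/first (19): +40 → 40 left.
Hist second at 17: only 40 left, fill 40.
Total = 22×50 + 21×30 + 20×80 + 19×40 + 17×40 = 4770.

4770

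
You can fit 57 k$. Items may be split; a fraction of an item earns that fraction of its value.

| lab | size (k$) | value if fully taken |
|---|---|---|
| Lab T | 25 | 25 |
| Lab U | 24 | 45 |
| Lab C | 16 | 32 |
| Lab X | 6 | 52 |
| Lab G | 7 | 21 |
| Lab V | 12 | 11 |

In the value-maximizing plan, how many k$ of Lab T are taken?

Best value per unit of size first: Lab X 52/6≈8.67, Lab G 21/7≈3, Lab C 32/16≈2, Lab U 45/24≈1.88, Lab T 25/25≈1, Lab V 11/12≈0.917.
Lab X: take in full, 6 k$ for value 52 — 51 left.
Take all of Lab G (7 k$, value 21) — 44 k$ left.
All 16 k$ of Lab C fit (value 32) — 28 remain.
Take all of Lab U (24 k$, value 45) — 4 k$ left.
4 k$ left: a 4/25 share of Lab T gives 25×4/25 = 4.

4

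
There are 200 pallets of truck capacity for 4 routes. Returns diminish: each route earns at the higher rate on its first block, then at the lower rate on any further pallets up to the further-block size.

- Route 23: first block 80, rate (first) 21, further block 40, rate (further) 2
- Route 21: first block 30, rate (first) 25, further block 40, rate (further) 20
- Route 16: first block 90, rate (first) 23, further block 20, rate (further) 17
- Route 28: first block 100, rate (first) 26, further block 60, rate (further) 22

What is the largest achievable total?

Treat each block as its own option and order by rate: Route 28/tier1 26 > Route 21/tier1 25 > Route 16/tier1 23 > Route 28/tier2 22 > Route 23/tier1 21 > Route 21/tier2 20 > Route 16/tier2 17 > Route 23/tier2 2.
Route 28/tier1 (26): +100 — 100 left.
Route 21/tier1 (25): +30 — 70 left.
Route 16 tier1 at 23: only 70 left, fill 70.
Total = 26×100 + 25×30 + 23×70 = 4960.

4960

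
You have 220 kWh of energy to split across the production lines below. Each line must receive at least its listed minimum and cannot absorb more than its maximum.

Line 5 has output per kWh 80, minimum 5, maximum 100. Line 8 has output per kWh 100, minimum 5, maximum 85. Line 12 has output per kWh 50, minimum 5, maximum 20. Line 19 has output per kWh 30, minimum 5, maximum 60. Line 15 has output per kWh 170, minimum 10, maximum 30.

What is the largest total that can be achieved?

Meeting every minimum uses 5+5+5+5+10 = 30 kWh, leaving 190.
Order the production lines by output per kWh: Line 15 170 > Line 8 100 > Line 5 80 > Line 12 50 > Line 19 30.
Give Line 15 20 more to hit its cap of 30 — 170 left.
Give Line 8 80 more to hit its cap of 85 — 90 left.
Only 90 left; Line 5 takes them to reach 95.
Total = 80×95 + 100×85 + 50×5 + 30×5 + 170×30 = 21600.

21600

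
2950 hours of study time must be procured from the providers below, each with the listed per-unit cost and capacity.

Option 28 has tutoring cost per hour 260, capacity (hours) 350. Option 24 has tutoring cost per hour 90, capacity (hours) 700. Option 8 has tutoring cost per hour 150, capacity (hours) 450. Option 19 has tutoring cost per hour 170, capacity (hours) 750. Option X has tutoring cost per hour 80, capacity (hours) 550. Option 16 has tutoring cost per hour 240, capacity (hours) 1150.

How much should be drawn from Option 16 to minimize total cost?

Fill from the cheapest provider first.
Option X at 80: take all 550 hours — 2400 still needed.
Take 700 from Option 24 at 90 — need 1700 more.
Option 8 (150): use full 450 — 1250 hours to go.
Option 19 at 170: take all 750 hours — 500 still needed.
Take 500 from Option 16 at 240 to finish.
Option 28: unused.

500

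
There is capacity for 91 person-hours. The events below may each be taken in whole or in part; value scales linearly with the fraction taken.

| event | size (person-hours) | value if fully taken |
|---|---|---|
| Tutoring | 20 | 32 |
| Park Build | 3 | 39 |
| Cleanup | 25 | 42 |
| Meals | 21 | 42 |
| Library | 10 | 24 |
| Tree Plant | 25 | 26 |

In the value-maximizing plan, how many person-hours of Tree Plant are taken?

Sort by value density: Park Build 39/3≈13, Library 24/10≈2.4, Meals 42/21≈2, Cleanup 42/25≈1.68, Tutoring 32/20≈1.6, Tree Plant 26/25≈1.04.
Take all of Park Build (3 person-hours, value 39) — 88 person-hours left.
Take all of Library (10 person-hours, value 24) — 78 person-hours left.
Take all of Meals (21 person-hours, value 42) — 57 person-hours left.
All 25 person-hours of Cleanup fit (value 42) — 32 remain.
All 20 person-hours of Tutoring fit (value 32) — 12 remain.
12 person-hours left: a 12/25 share of Tree Plant gives 26×12/25 = 12.48.

12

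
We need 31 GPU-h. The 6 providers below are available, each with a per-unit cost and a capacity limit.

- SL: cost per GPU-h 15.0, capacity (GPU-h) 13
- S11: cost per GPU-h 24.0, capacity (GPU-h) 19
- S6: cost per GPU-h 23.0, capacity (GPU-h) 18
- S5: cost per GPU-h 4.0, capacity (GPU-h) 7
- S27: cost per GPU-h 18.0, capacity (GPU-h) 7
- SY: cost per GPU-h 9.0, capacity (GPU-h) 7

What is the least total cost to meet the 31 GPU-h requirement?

Use providers in increasing cost order.
S5 at 4.0: take all 7 GPU-h — 24 still needed.
SY at 9.0: take all 7 GPU-h — 17 still needed.
Take 13 from SL at 15.0 — need 4 more.
S27 at 18.0: take 4 of its 7 — requirement met.
S6, S11: unused.
Cost = 7×4.0 + 7×9.0 + 13×15.0 + 4×18.0 = 358.

358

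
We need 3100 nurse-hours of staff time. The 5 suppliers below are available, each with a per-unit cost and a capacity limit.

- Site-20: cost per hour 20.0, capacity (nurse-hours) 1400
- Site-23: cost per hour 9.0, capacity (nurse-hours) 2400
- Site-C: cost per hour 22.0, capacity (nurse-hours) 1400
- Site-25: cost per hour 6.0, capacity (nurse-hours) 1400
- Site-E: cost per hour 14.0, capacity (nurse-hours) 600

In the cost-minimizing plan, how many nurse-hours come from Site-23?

Cheapest first:
Site-25 at 6.0: take all 1400 nurse-hours — 1700 still needed.
Site-23 (9.0): take the remaining 1700 — done.
Site-E, Site-20, Site-C: unused.

1700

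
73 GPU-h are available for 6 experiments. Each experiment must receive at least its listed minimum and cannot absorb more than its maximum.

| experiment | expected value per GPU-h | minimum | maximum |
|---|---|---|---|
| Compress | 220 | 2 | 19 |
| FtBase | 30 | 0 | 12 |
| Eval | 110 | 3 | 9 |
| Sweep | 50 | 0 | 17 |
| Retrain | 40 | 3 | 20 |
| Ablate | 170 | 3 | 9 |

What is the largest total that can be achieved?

8310

Meeting every minimum uses 2+0+3+0+3+3 = 11 GPU-h, leaving 62.
Rank by expected value per GPU-h: Compress 220 > Ablate 170 > Eval 110 > Sweep 50 > Retrain 40 > FtBase 30.
Compress takes 17 more to reach its cap of 19 — 45 left.
Give Ablate 6 more to hit its cap of 9 — 39 left.
Eval: +6 to 9 (cap) — 33 left.
Give Sweep 17 more to hit its cap of 17 — 16 left.
Only 16 left; Retrain takes them to reach 19.
Total = 220×19 + 110×9 + 50×17 + 40×19 + 170×9 = 8310.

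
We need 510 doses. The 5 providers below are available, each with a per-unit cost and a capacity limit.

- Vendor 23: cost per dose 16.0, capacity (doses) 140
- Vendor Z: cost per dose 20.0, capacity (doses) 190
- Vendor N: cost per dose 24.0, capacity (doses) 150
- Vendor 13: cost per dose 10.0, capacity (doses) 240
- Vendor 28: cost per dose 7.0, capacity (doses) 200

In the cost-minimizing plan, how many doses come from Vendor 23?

70

Use providers in increasing cost order.
Vendor 28 (7.0): use full 200 — 310 doses to go.
Vendor 13 (10.0): use full 240 — 70 doses to go.
Vendor 23 at 16.0: take 70 of its 140 — requirement met.
Vendor Z, Vendor N: unused.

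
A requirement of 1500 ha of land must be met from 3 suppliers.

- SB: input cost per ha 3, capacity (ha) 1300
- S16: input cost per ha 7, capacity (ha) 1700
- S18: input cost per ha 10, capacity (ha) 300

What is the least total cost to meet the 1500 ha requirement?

5300

Fill from the cheapest supplier first.
Take 1300 from SB at 3 → need 200 more.
S16 at 7: take 200 of its 1700 → requirement met.
S18: unused.
Cost = 1300×3 + 200×7 = 5300.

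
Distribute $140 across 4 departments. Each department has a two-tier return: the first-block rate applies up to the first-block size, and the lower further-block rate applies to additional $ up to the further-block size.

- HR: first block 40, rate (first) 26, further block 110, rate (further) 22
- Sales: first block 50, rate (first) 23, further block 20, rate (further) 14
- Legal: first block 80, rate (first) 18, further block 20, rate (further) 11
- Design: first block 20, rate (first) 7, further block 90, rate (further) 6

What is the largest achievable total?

Order all 8 blocks by rate: HR/first 26 > Sales/first 23 > HR/second 22 > Legal/first 18 > Sales/second 14 > Legal/second 11 > Design/first 7 > Design/second 6.
Fill HR first block (40 at 26) — 100 left.
Sales first at 23: fill all 50 — 50 left.
HR/second: +50 of 110 at 22; pool empty.
Total = 26×40 + 23×50 + 22×50 = 3290.

3290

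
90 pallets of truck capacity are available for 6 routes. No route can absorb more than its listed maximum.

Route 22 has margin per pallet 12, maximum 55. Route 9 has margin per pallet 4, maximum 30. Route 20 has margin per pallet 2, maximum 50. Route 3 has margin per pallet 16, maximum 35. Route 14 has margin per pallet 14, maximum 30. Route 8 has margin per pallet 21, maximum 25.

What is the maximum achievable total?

Order the routes by margin per pallet: Route 8 21 > Route 3 16 > Route 14 14 > Route 22 12 > Route 9 4 > Route 20 2.
Route 8: +25 to 25 (cap) ; 65 left.
Give Route 3 35 to hit its cap of 35 ; 30 left.
Route 14: +30 to 30 (cap) ; 0 left.
Total = 16×35 + 14×30 + 21×25 = 1505.

1505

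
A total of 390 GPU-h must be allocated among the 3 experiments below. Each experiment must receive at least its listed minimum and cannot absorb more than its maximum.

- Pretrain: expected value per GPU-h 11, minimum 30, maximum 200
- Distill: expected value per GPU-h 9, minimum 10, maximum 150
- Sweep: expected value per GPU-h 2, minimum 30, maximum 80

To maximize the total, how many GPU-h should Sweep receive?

Meeting every minimum uses 30+10+30 = 70 GPU-h, leaving 320.
Rank by expected value per GPU-h: Pretrain 11 > Distill 9 > Sweep 2.
Give Pretrain 170 more to hit its cap of 200 → 150 left.
Give Distill 140 more to hit its cap of 150 → 10 left.
Sweep has room for 50 more but only 10 remain, so it gets 40.

40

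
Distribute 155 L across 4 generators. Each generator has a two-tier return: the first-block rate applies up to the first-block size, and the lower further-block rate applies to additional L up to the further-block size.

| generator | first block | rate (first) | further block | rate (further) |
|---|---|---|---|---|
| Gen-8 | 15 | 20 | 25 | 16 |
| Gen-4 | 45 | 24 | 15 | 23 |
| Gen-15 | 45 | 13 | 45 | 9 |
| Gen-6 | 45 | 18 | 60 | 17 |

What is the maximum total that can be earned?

3130

Rank every tier by rate: Gen-4/first 24 > Gen-4/second 23 > Gen-8/first 20 > Gen-6/first 18 > Gen-6/second 17 > Gen-8/second 16 > Gen-15/first 13 > Gen-15/second 9.
Gen-4 first at 24: fill all 45 ; 110 left.
Gen-4/second (23): +15 ; 95 left.
Gen-8 first at 20: fill all 15 ; 80 left.
Fill Gen-6 first block (45 at 18) ; 35 left.
35 remain; put them into Gen-6 second at 17.
Total = 24×45 + 23×15 + 20×15 + 18×45 + 17×35 = 3130.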